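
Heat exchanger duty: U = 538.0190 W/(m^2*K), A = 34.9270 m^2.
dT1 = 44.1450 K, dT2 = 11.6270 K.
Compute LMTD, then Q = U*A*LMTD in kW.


LMTD = 24.3736 K
Q = 538.0190 * 34.9270 * 24.3736 = 458013.3786 W = 458.0134 kW

458.0134 kW


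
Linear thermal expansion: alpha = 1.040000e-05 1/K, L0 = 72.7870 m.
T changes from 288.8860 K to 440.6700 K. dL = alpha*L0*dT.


dT = 151.7840 K
dL = 1.040000e-05 * 72.7870 * 151.7840 = 0.114898 m
L_final = 72.901898 m

dL = 0.114898 m


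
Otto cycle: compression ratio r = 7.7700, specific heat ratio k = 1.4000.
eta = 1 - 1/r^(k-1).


r^(k-1) = 2.2707
eta = 1 - 1/2.2707 = 0.5596 = 55.9616%

55.9616%


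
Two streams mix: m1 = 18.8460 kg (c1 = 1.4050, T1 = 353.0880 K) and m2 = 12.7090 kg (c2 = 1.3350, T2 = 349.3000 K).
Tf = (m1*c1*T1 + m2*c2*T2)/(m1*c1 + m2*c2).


num = 15275.6902
den = 43.4451
Tf = 351.6087 K

351.6087 K


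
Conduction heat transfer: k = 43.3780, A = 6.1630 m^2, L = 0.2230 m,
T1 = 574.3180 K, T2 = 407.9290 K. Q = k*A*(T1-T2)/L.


dT = 166.3890 K
Q = 43.3780 * 6.1630 * 166.3890 / 0.2230 = 199471.7697 W

199471.7697 W


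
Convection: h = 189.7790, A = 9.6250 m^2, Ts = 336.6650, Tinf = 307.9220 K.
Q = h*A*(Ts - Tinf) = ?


dT = 28.7430 K
Q = 189.7790 * 9.6250 * 28.7430 = 52502.6213 W

52502.6213 W


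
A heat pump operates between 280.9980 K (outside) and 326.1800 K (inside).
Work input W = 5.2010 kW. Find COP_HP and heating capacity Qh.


COP = 326.1800 / 45.1820 = 7.2192
Qh = 7.2192 * 5.2010 = 37.5473 kW

COP = 7.2192, Qh = 37.5473 kW


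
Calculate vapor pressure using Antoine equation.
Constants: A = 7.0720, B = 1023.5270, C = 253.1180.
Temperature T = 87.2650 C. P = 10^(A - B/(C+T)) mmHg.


C+T = 340.3830
B/(C+T) = 3.0070
log10(P) = 7.0720 - 3.0070 = 4.0650
P = 10^4.0650 = 11614.8539 mmHg

11614.8539 mmHg


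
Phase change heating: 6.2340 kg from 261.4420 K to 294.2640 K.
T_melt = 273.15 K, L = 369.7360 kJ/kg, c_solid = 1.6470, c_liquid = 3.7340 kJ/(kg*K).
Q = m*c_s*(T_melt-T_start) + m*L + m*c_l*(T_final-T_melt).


Q1 (sensible, solid) = 6.2340 * 1.6470 * 11.7080 = 120.2107 kJ
Q2 (latent) = 6.2340 * 369.7360 = 2304.9342 kJ
Q3 (sensible, liquid) = 6.2340 * 3.7340 * 21.1140 = 491.4865 kJ
Q_total = 2916.6315 kJ

2916.6315 kJ


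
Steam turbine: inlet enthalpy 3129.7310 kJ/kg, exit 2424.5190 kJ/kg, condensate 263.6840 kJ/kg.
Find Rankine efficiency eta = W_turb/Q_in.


W = 705.2120 kJ/kg
Q_in = 2866.0470 kJ/kg
eta = 0.2461 = 24.6057%

eta = 24.6057%


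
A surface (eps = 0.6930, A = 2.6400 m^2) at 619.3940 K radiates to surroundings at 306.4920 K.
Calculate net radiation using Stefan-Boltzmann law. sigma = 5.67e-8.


T^4 = 1.4719e+11
Tsurr^4 = 8.8242e+09
Q = 0.6930 * 5.67e-8 * 2.6400 * 1.3836e+11 = 14352.8423 W

14352.8423 W


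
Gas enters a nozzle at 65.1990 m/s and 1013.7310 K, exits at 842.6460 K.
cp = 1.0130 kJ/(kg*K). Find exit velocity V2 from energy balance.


dT = 171.0850 K
2*cp*1000*dT = 346618.2100
V1^2 = 4250.9096
V2 = sqrt(350869.1196) = 592.3421 m/s

592.3421 m/s


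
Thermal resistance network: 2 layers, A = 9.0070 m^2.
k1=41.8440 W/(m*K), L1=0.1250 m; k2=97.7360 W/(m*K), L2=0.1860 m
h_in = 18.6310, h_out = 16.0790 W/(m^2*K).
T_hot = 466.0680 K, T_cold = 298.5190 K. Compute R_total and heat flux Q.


R_conv_in = 1/(18.6310*9.0070) = 0.0060
R_1 = 0.1250/(41.8440*9.0070) = 0.0003
R_2 = 0.1860/(97.7360*9.0070) = 0.0002
R_conv_out = 1/(16.0790*9.0070) = 0.0069
R_total = 0.0134 K/W
Q = 167.5490 / 0.0134 = 12497.0839 W

R_total = 0.0134 K/W, Q = 12497.0839 W


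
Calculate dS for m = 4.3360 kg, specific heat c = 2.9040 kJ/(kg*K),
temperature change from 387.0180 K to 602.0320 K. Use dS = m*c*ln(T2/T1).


T2/T1 = 1.5556
ln(T2/T1) = 0.4418
dS = 4.3360 * 2.9040 * 0.4418 = 5.5635 kJ/K

5.5635 kJ/K


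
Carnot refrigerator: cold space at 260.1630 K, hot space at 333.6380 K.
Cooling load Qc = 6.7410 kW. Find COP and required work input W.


COP = 260.1630 / 73.4750 = 3.5408
W = 6.7410 / 3.5408 = 1.9038 kW

COP = 3.5408, W = 1.9038 kW


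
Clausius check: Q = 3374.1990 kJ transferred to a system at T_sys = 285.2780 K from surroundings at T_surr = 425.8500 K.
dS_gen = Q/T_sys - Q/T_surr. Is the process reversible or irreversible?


dS_sys = 3374.1990/285.2780 = 11.8278 kJ/K
dS_surr = -3374.1990/425.8500 = -7.9234 kJ/K
dS_gen = 11.8278 - 7.9234 = 3.9043 kJ/K (irreversible)

dS_gen = 3.9043 kJ/K, irreversible


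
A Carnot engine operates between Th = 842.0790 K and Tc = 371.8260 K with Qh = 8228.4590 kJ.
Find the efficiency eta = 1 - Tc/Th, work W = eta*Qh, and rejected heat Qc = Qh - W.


eta = 1 - 371.8260/842.0790 = 0.5584
W = 0.5584 * 8228.4590 = 4595.1241 kJ
Qc = 8228.4590 - 4595.1241 = 3633.3349 kJ

eta = 55.8443%, W = 4595.1241 kJ, Qc = 3633.3349 kJ


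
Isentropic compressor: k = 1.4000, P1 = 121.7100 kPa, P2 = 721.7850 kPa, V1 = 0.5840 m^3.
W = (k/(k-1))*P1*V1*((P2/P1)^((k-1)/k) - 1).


(k-1)/k = 0.2857
(P2/P1)^exp = 1.6630
W = 3.5000 * 121.7100 * 0.5840 * (1.6630 - 1) = 164.9267 kJ

164.9267 kJ


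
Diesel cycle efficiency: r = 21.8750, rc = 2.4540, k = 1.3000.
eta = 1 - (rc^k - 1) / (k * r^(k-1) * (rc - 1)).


r^(k-1) = 2.5234
rc^k = 3.2125
eta = 0.5361 = 53.6145%

53.6145%


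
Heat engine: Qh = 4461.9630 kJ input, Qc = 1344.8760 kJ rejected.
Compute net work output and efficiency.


W = 4461.9630 - 1344.8760 = 3117.0870 kJ
eta = 3117.0870 / 4461.9630 = 0.6986 = 69.8591%

W = 3117.0870 kJ, eta = 69.8591%


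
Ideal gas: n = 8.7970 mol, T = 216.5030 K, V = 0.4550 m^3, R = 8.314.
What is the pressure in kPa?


P = nRT/V = 8.7970 * 8.314 * 216.5030 / 0.4550
= 15834.6523 / 0.4550 = 34801.4336 Pa = 34.8014 kPa

34.8014 kPa


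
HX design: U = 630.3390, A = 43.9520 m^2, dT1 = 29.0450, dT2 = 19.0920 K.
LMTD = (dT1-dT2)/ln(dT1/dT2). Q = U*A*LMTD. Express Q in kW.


LMTD = 23.7215 K
Q = 630.3390 * 43.9520 * 23.7215 = 657196.4374 W = 657.1964 kW

657.1964 kW


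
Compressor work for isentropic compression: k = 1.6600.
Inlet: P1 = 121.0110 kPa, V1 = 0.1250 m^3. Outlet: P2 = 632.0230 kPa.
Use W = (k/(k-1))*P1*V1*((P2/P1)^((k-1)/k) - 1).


(k-1)/k = 0.3976
(P2/P1)^exp = 1.9294
W = 2.5152 * 121.0110 * 0.1250 * (1.9294 - 1) = 35.3610 kJ

35.3610 kJ


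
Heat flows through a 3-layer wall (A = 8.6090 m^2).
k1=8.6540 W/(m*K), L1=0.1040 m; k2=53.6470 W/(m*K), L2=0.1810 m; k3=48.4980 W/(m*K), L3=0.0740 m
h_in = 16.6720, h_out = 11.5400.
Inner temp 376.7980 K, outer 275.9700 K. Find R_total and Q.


R_conv_in = 1/(16.6720*8.6090) = 0.0070
R_1 = 0.1040/(8.6540*8.6090) = 0.0014
R_2 = 0.1810/(53.6470*8.6090) = 0.0004
R_3 = 0.0740/(48.4980*8.6090) = 0.0002
R_conv_out = 1/(11.5400*8.6090) = 0.0101
R_total = 0.0190 K/W
Q = 100.8280 / 0.0190 = 5307.3135 W

R_total = 0.0190 K/W, Q = 5307.3135 W


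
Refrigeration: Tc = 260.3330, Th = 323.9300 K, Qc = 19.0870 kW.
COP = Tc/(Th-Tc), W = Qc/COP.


COP = 260.3330 / 63.5970 = 4.0935
W = 19.0870 / 4.0935 = 4.6628 kW

COP = 4.0935, W = 4.6628 kW


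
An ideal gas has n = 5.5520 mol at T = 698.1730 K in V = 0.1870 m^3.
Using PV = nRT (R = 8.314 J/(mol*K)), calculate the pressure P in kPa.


P = nRT/V = 5.5520 * 8.314 * 698.1730 / 0.1870
= 32227.1965 / 0.1870 = 172337.9492 Pa = 172.3379 kPa

172.3379 kPa


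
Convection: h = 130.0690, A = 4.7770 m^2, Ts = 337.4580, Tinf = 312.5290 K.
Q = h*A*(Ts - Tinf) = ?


dT = 24.9290 K
Q = 130.0690 * 4.7770 * 24.9290 = 15489.3752 W

15489.3752 W


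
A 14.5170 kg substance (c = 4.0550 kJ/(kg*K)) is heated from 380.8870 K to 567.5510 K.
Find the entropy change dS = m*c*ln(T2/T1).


T2/T1 = 1.4901
ln(T2/T1) = 0.3988
dS = 14.5170 * 4.0550 * 0.3988 = 23.4776 kJ/K

23.4776 kJ/K


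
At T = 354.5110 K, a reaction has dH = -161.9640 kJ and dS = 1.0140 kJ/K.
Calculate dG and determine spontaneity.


T*dS = 354.5110 * 1.0140 = 359.4742 kJ
dG = -161.9640 - 359.4742 = -521.4382 kJ (spontaneous)

dG = -521.4382 kJ, spontaneous


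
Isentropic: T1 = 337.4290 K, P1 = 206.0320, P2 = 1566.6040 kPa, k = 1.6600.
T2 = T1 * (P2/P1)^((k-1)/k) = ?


(k-1)/k = 0.3976
(P2/P1)^exp = 2.2402
T2 = 337.4290 * 2.2402 = 755.9086 K

755.9086 K


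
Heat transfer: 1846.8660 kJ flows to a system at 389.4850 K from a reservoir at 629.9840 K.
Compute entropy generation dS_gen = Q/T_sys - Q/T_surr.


dS_sys = 1846.8660/389.4850 = 4.7418 kJ/K
dS_surr = -1846.8660/629.9840 = -2.9316 kJ/K
dS_gen = 4.7418 - 2.9316 = 1.8102 kJ/K (irreversible)

dS_gen = 1.8102 kJ/K, irreversible


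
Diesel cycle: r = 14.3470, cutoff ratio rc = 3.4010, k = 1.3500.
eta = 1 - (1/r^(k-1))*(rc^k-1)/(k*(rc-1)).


r^(k-1) = 2.5402
rc^k = 5.2200
eta = 0.4875 = 48.7471%

48.7471%


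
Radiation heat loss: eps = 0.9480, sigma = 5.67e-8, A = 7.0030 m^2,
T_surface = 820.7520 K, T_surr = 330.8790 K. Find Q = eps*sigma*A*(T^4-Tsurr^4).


T^4 = 4.5378e+11
Tsurr^4 = 1.1986e+10
Q = 0.9480 * 5.67e-8 * 7.0030 * 4.4180e+11 = 166302.1184 W

166302.1184 W


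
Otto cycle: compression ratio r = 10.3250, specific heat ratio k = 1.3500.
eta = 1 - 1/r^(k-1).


r^(k-1) = 2.2639
eta = 1 - 1/2.2639 = 0.5583 = 55.8289%

55.8289%


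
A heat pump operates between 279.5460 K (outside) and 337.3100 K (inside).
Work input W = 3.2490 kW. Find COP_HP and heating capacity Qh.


COP = 337.3100 / 57.7640 = 5.8395
Qh = 5.8395 * 3.2490 = 18.9724 kW

COP = 5.8395, Qh = 18.9724 kW


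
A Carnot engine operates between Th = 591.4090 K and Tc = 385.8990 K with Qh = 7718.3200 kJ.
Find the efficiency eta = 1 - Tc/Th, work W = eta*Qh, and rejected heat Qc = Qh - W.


eta = 1 - 385.8990/591.4090 = 0.3475
W = 0.3475 * 7718.3200 = 2682.0558 kJ
Qc = 7718.3200 - 2682.0558 = 5036.2642 kJ

eta = 34.7492%, W = 2682.0558 kJ, Qc = 5036.2642 kJ


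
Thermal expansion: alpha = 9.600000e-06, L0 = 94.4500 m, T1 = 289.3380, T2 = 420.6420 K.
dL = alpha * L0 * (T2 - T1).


dT = 131.3040 K
dL = 9.600000e-06 * 94.4500 * 131.3040 = 0.119056 m
L_final = 94.569056 m

dL = 0.119056 m


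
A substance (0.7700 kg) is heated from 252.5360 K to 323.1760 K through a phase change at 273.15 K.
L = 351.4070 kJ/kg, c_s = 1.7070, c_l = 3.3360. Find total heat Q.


Q1 (sensible, solid) = 0.7700 * 1.7070 * 20.6140 = 27.0948 kJ
Q2 (latent) = 0.7700 * 351.4070 = 270.5834 kJ
Q3 (sensible, liquid) = 0.7700 * 3.3360 * 50.0260 = 128.5028 kJ
Q_total = 426.1810 kJ

426.1810 kJ


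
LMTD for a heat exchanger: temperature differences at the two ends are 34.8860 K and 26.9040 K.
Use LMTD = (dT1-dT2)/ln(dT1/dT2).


dT1/dT2 = 1.2967
ln(dT1/dT2) = 0.2598
LMTD = 7.9820 / 0.2598 = 30.7224 K

30.7224 K


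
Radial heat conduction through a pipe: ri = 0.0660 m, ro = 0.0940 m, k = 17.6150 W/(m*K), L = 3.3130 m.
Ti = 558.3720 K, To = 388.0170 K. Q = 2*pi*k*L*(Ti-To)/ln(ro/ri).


dT = 170.3550 K
ln(ro/ri) = 0.3536
Q = 2*pi*17.6150*3.3130*170.3550 / 0.3536 = 176635.2614 W

176635.2614 W


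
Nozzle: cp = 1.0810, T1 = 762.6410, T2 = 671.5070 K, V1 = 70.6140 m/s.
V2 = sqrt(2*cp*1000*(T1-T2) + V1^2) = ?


dT = 91.1340 K
2*cp*1000*dT = 197031.7080
V1^2 = 4986.3370
V2 = sqrt(202018.0450) = 449.4642 m/s

449.4642 m/s


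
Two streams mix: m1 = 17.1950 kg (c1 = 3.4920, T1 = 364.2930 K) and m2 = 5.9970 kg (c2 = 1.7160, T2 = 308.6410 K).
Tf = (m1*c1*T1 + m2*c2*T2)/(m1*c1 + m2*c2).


num = 25050.1302
den = 70.3358
Tf = 356.1505 K

356.1505 K


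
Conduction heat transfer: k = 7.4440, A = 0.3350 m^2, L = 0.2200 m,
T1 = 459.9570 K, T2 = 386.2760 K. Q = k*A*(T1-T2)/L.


dT = 73.6810 K
Q = 7.4440 * 0.3350 * 73.6810 / 0.2200 = 835.1875 W

835.1875 W


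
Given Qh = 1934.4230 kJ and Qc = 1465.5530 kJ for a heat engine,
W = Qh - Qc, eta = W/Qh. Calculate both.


W = 1934.4230 - 1465.5530 = 468.8700 kJ
eta = 468.8700 / 1934.4230 = 0.2424 = 24.2382%

W = 468.8700 kJ, eta = 24.2382%


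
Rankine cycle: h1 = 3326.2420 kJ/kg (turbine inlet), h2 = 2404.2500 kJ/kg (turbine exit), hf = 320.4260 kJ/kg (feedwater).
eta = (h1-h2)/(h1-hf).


W = 921.9920 kJ/kg
Q_in = 3005.8160 kJ/kg
eta = 0.3067 = 30.6736%

eta = 30.6736%


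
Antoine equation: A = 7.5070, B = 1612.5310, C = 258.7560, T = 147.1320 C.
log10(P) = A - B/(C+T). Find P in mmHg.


C+T = 405.8880
B/(C+T) = 3.9728
log10(P) = 7.5070 - 3.9728 = 3.5342
P = 10^3.5342 = 3420.9979 mmHg

3420.9979 mmHg


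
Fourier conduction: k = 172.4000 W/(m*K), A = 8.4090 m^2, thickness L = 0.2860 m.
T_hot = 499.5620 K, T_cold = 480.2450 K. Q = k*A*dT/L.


dT = 19.3170 K
Q = 172.4000 * 8.4090 * 19.3170 / 0.2860 = 97916.3601 W

97916.3601 W


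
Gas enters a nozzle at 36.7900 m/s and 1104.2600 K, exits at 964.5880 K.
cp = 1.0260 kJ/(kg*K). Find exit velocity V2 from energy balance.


dT = 139.6720 K
2*cp*1000*dT = 286606.9440
V1^2 = 1353.5041
V2 = sqrt(287960.4481) = 536.6195 m/s

536.6195 m/s


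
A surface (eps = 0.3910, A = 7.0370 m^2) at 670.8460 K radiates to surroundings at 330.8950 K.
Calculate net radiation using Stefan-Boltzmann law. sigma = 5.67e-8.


T^4 = 2.0253e+11
Tsurr^4 = 1.1988e+10
Q = 0.3910 * 5.67e-8 * 7.0370 * 1.9054e+11 = 29726.1935 W

29726.1935 W


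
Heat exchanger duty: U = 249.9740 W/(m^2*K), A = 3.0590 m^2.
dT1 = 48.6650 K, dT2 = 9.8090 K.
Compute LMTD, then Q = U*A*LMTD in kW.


LMTD = 24.2598 K
Q = 249.9740 * 3.0590 * 24.2598 = 18550.7787 W = 18.5508 kW

18.5508 kW


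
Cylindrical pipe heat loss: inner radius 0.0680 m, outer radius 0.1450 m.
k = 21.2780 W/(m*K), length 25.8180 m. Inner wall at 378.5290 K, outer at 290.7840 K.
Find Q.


dT = 87.7450 K
ln(ro/ri) = 0.7572
Q = 2*pi*21.2780*25.8180*87.7450 / 0.7572 = 399972.4782 W

399972.4782 W


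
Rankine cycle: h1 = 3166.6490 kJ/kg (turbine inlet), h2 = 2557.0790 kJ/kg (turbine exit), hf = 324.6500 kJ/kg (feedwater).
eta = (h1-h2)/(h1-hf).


W = 609.5700 kJ/kg
Q_in = 2841.9990 kJ/kg
eta = 0.2145 = 21.4486%

eta = 21.4486%


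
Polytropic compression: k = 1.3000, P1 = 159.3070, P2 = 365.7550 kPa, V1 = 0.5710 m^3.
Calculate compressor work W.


(k-1)/k = 0.2308
(P2/P1)^exp = 1.2114
W = 4.3333 * 159.3070 * 0.5710 * (1.2114 - 1) = 83.3402 kJ

83.3402 kJ


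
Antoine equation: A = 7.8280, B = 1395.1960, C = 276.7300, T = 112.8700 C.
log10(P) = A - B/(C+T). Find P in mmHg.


C+T = 389.6000
B/(C+T) = 3.5811
log10(P) = 7.8280 - 3.5811 = 4.2469
P = 10^4.2469 = 17656.3707 mmHg

17656.3707 mmHg


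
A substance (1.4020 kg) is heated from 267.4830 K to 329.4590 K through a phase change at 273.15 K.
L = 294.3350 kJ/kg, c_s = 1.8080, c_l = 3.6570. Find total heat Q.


Q1 (sensible, solid) = 1.4020 * 1.8080 * 5.6670 = 14.3648 kJ
Q2 (latent) = 1.4020 * 294.3350 = 412.6577 kJ
Q3 (sensible, liquid) = 1.4020 * 3.6570 * 56.3090 = 288.7027 kJ
Q_total = 715.7251 kJ

715.7251 kJ


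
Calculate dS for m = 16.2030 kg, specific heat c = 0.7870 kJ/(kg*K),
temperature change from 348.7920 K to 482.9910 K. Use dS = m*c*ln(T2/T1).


T2/T1 = 1.3848
ln(T2/T1) = 0.3255
dS = 16.2030 * 0.7870 * 0.3255 = 4.1510 kJ/K

4.1510 kJ/K


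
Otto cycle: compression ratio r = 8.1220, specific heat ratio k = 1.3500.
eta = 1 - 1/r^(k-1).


r^(k-1) = 2.0815
eta = 1 - 1/2.0815 = 0.5196 = 51.9583%

51.9583%


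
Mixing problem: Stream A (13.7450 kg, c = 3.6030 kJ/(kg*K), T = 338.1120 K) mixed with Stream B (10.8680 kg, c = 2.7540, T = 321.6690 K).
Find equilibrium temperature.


num = 26372.1050
den = 79.4537
Tf = 331.9179 K

331.9179 K


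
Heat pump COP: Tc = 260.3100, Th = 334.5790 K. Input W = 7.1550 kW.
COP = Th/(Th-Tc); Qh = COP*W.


COP = 334.5790 / 74.2690 = 4.5050
Qh = 4.5050 * 7.1550 = 32.2330 kW

COP = 4.5050, Qh = 32.2330 kW


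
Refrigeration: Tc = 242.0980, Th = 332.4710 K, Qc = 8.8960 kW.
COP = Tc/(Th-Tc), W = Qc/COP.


COP = 242.0980 / 90.3730 = 2.6789
W = 8.8960 / 2.6789 = 3.3208 kW

COP = 2.6789, W = 3.3208 kW


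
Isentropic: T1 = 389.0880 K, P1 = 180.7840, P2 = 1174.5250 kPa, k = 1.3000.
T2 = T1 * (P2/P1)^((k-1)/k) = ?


(k-1)/k = 0.2308
(P2/P1)^exp = 1.5401
T2 = 389.0880 * 1.5401 = 599.2313 K

599.2313 K


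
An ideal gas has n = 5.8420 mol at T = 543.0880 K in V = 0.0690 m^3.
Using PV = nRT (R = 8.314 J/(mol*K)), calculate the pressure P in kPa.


P = nRT/V = 5.8420 * 8.314 * 543.0880 / 0.0690
= 26377.9949 / 0.0690 = 382289.7808 Pa = 382.2898 kPa

382.2898 kPa


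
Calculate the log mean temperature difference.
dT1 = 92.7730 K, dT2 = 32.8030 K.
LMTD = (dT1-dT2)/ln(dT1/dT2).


dT1/dT2 = 2.8282
ln(dT1/dT2) = 1.0396
LMTD = 59.9700 / 1.0396 = 57.6837 K

57.6837 K


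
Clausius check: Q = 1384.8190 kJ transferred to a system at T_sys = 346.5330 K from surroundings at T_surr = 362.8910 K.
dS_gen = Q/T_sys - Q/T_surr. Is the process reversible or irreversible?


dS_sys = 1384.8190/346.5330 = 3.9962 kJ/K
dS_surr = -1384.8190/362.8910 = -3.8161 kJ/K
dS_gen = 3.9962 - 3.8161 = 0.1801 kJ/K (irreversible)

dS_gen = 0.1801 kJ/K, irreversible


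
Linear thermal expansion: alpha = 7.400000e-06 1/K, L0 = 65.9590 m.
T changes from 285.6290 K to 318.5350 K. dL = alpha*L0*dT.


dT = 32.9060 K
dL = 7.400000e-06 * 65.9590 * 32.9060 = 0.016061 m
L_final = 65.975061 m

dL = 0.016061 m


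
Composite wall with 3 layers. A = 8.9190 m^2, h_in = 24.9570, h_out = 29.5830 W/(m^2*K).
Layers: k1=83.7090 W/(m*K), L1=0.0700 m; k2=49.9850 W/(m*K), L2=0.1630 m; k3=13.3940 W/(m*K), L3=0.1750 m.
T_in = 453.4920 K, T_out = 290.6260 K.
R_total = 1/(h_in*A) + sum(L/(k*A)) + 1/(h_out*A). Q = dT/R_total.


R_conv_in = 1/(24.9570*8.9190) = 0.0045
R_1 = 0.0700/(83.7090*8.9190) = 9.3758e-05
R_2 = 0.1630/(49.9850*8.9190) = 0.0004
R_3 = 0.1750/(13.3940*8.9190) = 0.0015
R_conv_out = 1/(29.5830*8.9190) = 0.0038
R_total = 0.0102 K/W
Q = 162.8660 / 0.0102 = 15956.5422 W

R_total = 0.0102 K/W, Q = 15956.5422 W


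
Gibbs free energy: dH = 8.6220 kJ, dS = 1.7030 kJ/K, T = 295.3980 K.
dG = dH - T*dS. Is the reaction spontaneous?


T*dS = 295.3980 * 1.7030 = 503.0628 kJ
dG = 8.6220 - 503.0628 = -494.4408 kJ (spontaneous)

dG = -494.4408 kJ, spontaneous


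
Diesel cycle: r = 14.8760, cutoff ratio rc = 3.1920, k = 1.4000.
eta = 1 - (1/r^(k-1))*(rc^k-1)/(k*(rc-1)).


r^(k-1) = 2.9444
rc^k = 5.0779
eta = 0.5487 = 54.8686%

54.8686%


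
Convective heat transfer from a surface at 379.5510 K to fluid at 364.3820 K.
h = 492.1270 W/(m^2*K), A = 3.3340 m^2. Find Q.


dT = 15.1690 K
Q = 492.1270 * 3.3340 * 15.1690 = 24888.5583 W

24888.5583 W


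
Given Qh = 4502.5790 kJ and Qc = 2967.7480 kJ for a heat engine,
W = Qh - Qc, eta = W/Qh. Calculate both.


W = 4502.5790 - 2967.7480 = 1534.8310 kJ
eta = 1534.8310 / 4502.5790 = 0.3409 = 34.0878%

W = 1534.8310 kJ, eta = 34.0878%


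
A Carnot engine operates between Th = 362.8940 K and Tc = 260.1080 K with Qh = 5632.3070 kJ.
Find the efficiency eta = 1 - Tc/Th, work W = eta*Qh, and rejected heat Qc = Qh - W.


eta = 1 - 260.1080/362.8940 = 0.2832
W = 0.2832 * 5632.3070 = 1595.2931 kJ
Qc = 5632.3070 - 1595.2931 = 4037.0139 kJ

eta = 28.3240%, W = 1595.2931 kJ, Qc = 4037.0139 kJ


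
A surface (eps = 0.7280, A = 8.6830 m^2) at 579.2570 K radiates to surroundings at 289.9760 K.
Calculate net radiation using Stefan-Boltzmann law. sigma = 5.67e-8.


T^4 = 1.1259e+11
Tsurr^4 = 7.0705e+09
Q = 0.7280 * 5.67e-8 * 8.6830 * 1.0552e+11 = 37818.2522 W

37818.2522 W


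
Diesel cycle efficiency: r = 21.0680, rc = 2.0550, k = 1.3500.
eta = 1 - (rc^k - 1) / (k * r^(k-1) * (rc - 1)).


r^(k-1) = 2.9058
rc^k = 2.6442
eta = 0.6027 = 60.2714%

60.2714%


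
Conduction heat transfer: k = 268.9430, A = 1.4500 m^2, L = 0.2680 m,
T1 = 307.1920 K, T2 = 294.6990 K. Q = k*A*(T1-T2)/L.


dT = 12.4930 K
Q = 268.9430 * 1.4500 * 12.4930 / 0.2680 = 18178.5899 W

18178.5899 W


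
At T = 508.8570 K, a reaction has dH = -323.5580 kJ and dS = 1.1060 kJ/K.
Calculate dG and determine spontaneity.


T*dS = 508.8570 * 1.1060 = 562.7958 kJ
dG = -323.5580 - 562.7958 = -886.3538 kJ (spontaneous)

dG = -886.3538 kJ, spontaneous


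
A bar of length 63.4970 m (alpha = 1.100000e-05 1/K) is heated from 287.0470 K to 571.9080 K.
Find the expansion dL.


dT = 284.8610 K
dL = 1.100000e-05 * 63.4970 * 284.8610 = 0.198966 m
L_final = 63.695966 m

dL = 0.198966 m


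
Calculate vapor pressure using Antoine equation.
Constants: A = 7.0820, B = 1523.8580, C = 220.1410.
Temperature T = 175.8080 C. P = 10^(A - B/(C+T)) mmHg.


C+T = 395.9490
B/(C+T) = 3.8486
log10(P) = 7.0820 - 3.8486 = 3.2334
P = 10^3.2334 = 1711.5046 mmHg

1711.5046 mmHg


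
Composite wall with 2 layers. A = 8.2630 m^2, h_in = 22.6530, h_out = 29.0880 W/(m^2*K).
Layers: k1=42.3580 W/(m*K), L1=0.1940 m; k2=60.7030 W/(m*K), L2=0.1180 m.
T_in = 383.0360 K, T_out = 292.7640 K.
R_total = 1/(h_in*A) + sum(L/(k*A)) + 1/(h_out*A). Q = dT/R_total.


R_conv_in = 1/(22.6530*8.2630) = 0.0053
R_1 = 0.1940/(42.3580*8.2630) = 0.0006
R_2 = 0.1180/(60.7030*8.2630) = 0.0002
R_conv_out = 1/(29.0880*8.2630) = 0.0042
R_total = 0.0103 K/W
Q = 90.2720 / 0.0103 = 8770.6920 W

R_total = 0.0103 K/W, Q = 8770.6920 W


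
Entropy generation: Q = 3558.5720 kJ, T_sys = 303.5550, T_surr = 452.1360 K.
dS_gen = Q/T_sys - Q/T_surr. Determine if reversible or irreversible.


dS_sys = 3558.5720/303.5550 = 11.7230 kJ/K
dS_surr = -3558.5720/452.1360 = -7.8706 kJ/K
dS_gen = 11.7230 - 7.8706 = 3.8524 kJ/K (irreversible)

dS_gen = 3.8524 kJ/K, irreversible


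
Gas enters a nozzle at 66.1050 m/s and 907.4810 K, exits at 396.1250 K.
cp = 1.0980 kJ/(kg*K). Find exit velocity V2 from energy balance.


dT = 511.3560 K
2*cp*1000*dT = 1122937.7760
V1^2 = 4369.8710
V2 = sqrt(1127307.6470) = 1061.7474 m/s

1061.7474 m/s


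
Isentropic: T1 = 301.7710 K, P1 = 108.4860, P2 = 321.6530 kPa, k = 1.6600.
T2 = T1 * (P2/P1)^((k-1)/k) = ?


(k-1)/k = 0.3976
(P2/P1)^exp = 1.5405
T2 = 301.7710 * 1.5405 = 464.8852 K

464.8852 K


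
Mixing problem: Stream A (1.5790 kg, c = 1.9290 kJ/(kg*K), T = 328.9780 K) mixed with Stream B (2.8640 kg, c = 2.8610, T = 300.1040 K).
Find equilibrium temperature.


num = 3461.0545
den = 11.2398
Tf = 307.9286 K

307.9286 K


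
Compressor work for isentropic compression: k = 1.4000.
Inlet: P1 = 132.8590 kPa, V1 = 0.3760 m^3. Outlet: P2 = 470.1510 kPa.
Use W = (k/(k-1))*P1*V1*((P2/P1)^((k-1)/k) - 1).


(k-1)/k = 0.2857
(P2/P1)^exp = 1.4349
W = 3.5000 * 132.8590 * 0.3760 * (1.4349 - 1) = 76.0341 kJ

76.0341 kJ


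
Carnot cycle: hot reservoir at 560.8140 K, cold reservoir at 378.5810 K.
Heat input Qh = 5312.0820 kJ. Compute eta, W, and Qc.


eta = 1 - 378.5810/560.8140 = 0.3249
W = 0.3249 * 5312.0820 = 1726.1278 kJ
Qc = 5312.0820 - 1726.1278 = 3585.9542 kJ

eta = 32.4944%, W = 1726.1278 kJ, Qc = 3585.9542 kJ


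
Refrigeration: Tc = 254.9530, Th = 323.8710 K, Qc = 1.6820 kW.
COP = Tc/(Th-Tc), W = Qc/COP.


COP = 254.9530 / 68.9180 = 3.6994
W = 1.6820 / 3.6994 = 0.4547 kW

COP = 3.6994, W = 0.4547 kW


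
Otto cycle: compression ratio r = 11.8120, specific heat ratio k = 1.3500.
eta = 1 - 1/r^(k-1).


r^(k-1) = 2.3731
eta = 1 - 1/2.3731 = 0.5786 = 57.8608%

57.8608%


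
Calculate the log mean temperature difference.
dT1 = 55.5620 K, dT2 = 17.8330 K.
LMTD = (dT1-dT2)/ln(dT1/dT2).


dT1/dT2 = 3.1157
ln(dT1/dT2) = 1.1364
LMTD = 37.7290 / 1.1364 = 33.1990 K

33.1990 K


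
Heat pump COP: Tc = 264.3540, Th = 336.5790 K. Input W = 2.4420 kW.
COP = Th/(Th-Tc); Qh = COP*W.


COP = 336.5790 / 72.2250 = 4.6601
Qh = 4.6601 * 2.4420 = 11.3801 kW

COP = 4.6601, Qh = 11.3801 kW


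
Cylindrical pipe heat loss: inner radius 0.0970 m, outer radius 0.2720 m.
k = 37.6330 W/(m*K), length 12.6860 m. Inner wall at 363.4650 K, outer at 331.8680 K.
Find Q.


dT = 31.5970 K
ln(ro/ri) = 1.0311
Q = 2*pi*37.6330*12.6860*31.5970 / 1.0311 = 91922.5859 W

91922.5859 W


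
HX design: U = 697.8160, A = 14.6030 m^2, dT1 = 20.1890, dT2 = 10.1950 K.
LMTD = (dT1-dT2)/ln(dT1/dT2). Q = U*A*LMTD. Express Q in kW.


LMTD = 14.6274 K
Q = 697.8160 * 14.6030 * 14.6274 = 149055.7565 W = 149.0558 kW

149.0558 kW


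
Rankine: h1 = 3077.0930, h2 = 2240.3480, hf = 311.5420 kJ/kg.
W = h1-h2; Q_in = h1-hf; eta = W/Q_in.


W = 836.7450 kJ/kg
Q_in = 2765.5510 kJ/kg
eta = 0.3026 = 30.2560%

eta = 30.2560%


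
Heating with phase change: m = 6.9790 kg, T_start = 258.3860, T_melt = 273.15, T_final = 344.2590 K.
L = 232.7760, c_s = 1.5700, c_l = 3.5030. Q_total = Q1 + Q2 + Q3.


Q1 (sensible, solid) = 6.9790 * 1.5700 * 14.7640 = 161.7696 kJ
Q2 (latent) = 6.9790 * 232.7760 = 1624.5437 kJ
Q3 (sensible, liquid) = 6.9790 * 3.5030 * 71.1090 = 1738.4328 kJ
Q_total = 3524.7461 kJ

3524.7461 kJ


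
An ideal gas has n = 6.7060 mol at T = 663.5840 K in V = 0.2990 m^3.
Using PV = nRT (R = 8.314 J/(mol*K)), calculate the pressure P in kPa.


P = nRT/V = 6.7060 * 8.314 * 663.5840 / 0.2990
= 36997.2526 / 0.2990 = 123736.6309 Pa = 123.7366 kPa

123.7366 kPa


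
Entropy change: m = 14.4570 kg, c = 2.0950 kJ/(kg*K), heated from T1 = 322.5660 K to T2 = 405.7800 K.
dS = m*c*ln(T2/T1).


T2/T1 = 1.2580
ln(T2/T1) = 0.2295
dS = 14.4570 * 2.0950 * 0.2295 = 6.9511 kJ/K

6.9511 kJ/K


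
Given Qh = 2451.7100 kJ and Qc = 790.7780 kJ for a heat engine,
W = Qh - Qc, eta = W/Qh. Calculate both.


W = 2451.7100 - 790.7780 = 1660.9320 kJ
eta = 1660.9320 / 2451.7100 = 0.6775 = 67.7459%

W = 1660.9320 kJ, eta = 67.7459%


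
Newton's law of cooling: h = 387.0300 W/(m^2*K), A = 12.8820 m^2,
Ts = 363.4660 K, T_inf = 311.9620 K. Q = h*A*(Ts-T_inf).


dT = 51.5040 K
Q = 387.0300 * 12.8820 * 51.5040 = 256784.5466 W

256784.5466 W


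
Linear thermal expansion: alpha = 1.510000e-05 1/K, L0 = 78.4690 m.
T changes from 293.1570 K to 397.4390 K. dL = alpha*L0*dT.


dT = 104.2820 K
dL = 1.510000e-05 * 78.4690 * 104.2820 = 0.123562 m
L_final = 78.592562 m

dL = 0.123562 m


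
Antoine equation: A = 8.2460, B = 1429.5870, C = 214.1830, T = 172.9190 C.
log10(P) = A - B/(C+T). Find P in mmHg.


C+T = 387.1020
B/(C+T) = 3.6930
log10(P) = 8.2460 - 3.6930 = 4.5530
P = 10^4.5530 = 35723.1795 mmHg

35723.1795 mmHg


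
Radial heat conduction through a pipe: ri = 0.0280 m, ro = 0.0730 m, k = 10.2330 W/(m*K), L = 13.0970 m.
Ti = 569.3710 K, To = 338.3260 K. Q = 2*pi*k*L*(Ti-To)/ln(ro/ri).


dT = 231.0450 K
ln(ro/ri) = 0.9583
Q = 2*pi*10.2330*13.0970*231.0450 / 0.9583 = 203034.6596 W

203034.6596 W


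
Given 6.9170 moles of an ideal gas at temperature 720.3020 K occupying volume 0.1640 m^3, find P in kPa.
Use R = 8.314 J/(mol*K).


P = nRT/V = 6.9170 * 8.314 * 720.3020 / 0.1640
= 41423.0828 / 0.1640 = 252579.7729 Pa = 252.5798 kPa

252.5798 kPa


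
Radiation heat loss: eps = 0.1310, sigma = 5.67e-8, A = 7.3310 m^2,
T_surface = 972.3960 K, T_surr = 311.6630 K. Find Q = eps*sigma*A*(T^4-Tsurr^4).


T^4 = 8.9407e+11
Tsurr^4 = 9.4350e+09
Q = 0.1310 * 5.67e-8 * 7.3310 * 8.8464e+11 = 48170.6876 W

48170.6876 W


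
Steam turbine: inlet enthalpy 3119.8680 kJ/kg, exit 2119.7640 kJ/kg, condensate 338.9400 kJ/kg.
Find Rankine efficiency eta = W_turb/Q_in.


W = 1000.1040 kJ/kg
Q_in = 2780.9280 kJ/kg
eta = 0.3596 = 35.9630%

eta = 35.9630%


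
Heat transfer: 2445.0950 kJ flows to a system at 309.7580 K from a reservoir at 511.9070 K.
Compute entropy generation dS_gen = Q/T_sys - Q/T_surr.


dS_sys = 2445.0950/309.7580 = 7.8936 kJ/K
dS_surr = -2445.0950/511.9070 = -4.7764 kJ/K
dS_gen = 7.8936 - 4.7764 = 3.1171 kJ/K (irreversible)

dS_gen = 3.1171 kJ/K, irreversible


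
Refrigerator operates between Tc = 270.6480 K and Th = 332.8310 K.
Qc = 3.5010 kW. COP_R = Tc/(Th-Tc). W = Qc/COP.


COP = 270.6480 / 62.1830 = 4.3524
W = 3.5010 / 4.3524 = 0.8044 kW

COP = 4.3524, W = 0.8044 kW


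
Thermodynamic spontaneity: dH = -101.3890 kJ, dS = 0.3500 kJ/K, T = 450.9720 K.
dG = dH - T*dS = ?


T*dS = 450.9720 * 0.3500 = 157.8402 kJ
dG = -101.3890 - 157.8402 = -259.2292 kJ (spontaneous)

dG = -259.2292 kJ, spontaneous


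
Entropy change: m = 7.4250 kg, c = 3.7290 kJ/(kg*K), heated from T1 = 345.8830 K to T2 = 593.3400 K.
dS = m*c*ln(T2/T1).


T2/T1 = 1.7154
ln(T2/T1) = 0.5397
dS = 7.4250 * 3.7290 * 0.5397 = 14.9422 kJ/K

14.9422 kJ/K


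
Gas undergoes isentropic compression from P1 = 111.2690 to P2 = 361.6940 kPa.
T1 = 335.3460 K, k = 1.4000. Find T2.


(k-1)/k = 0.2857
(P2/P1)^exp = 1.4005
T2 = 335.3460 * 1.4005 = 469.6447 K

469.6447 K


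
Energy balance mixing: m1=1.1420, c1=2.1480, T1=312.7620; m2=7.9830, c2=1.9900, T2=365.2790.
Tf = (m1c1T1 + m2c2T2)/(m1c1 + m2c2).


num = 6570.0945
den = 18.3392
Tf = 358.2544 K

358.2544 K


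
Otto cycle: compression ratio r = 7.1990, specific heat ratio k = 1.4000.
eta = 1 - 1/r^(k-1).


r^(k-1) = 2.2025
eta = 1 - 1/2.2025 = 0.5460 = 54.5963%

54.5963%


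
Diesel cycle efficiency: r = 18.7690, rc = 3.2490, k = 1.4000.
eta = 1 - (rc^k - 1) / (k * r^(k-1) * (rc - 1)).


r^(k-1) = 3.2313
rc^k = 5.2053
eta = 0.5867 = 58.6660%

58.6660%


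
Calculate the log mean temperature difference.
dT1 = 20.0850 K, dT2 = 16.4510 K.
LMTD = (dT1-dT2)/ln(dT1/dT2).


dT1/dT2 = 1.2209
ln(dT1/dT2) = 0.1996
LMTD = 3.6340 / 0.1996 = 18.2076 K

18.2076 K


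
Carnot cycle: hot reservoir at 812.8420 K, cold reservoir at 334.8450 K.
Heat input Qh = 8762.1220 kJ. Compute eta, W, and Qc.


eta = 1 - 334.8450/812.8420 = 0.5881
W = 0.5881 * 8762.1220 = 5152.6226 kJ
Qc = 8762.1220 - 5152.6226 = 3609.4994 kJ

eta = 58.8056%, W = 5152.6226 kJ, Qc = 3609.4994 kJ


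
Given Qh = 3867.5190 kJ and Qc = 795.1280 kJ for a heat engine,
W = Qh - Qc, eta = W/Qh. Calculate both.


W = 3867.5190 - 795.1280 = 3072.3910 kJ
eta = 3072.3910 / 3867.5190 = 0.7944 = 79.4409%

W = 3072.3910 kJ, eta = 79.4409%


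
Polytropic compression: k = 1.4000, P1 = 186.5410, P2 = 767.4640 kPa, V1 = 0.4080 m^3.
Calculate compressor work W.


(k-1)/k = 0.2857
(P2/P1)^exp = 1.4980
W = 3.5000 * 186.5410 * 0.4080 * (1.4980 - 1) = 132.6555 kJ

132.6555 kJ


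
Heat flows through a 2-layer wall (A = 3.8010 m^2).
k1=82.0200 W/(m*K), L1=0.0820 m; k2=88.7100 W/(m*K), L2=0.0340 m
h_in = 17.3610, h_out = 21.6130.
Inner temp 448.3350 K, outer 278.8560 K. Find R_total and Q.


R_conv_in = 1/(17.3610*3.8010) = 0.0152
R_1 = 0.0820/(82.0200*3.8010) = 0.0003
R_2 = 0.0340/(88.7100*3.8010) = 0.0001
R_conv_out = 1/(21.6130*3.8010) = 0.0122
R_total = 0.0277 K/W
Q = 169.4790 / 0.0277 = 6120.4597 W

R_total = 0.0277 K/W, Q = 6120.4597 W


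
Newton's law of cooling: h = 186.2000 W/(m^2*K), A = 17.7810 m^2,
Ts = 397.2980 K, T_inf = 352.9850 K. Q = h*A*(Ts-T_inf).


dT = 44.3130 K
Q = 186.2000 * 17.7810 * 44.3130 = 146712.4641 W

146712.4641 W


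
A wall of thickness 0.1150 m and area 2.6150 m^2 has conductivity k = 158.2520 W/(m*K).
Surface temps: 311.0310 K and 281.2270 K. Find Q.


dT = 29.8040 K
Q = 158.2520 * 2.6150 * 29.8040 / 0.1150 = 107250.0776 W

107250.0776 W


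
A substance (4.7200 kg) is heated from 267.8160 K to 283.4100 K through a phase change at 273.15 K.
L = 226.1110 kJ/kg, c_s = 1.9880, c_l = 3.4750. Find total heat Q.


Q1 (sensible, solid) = 4.7200 * 1.9880 * 5.3340 = 50.0508 kJ
Q2 (latent) = 4.7200 * 226.1110 = 1067.2439 kJ
Q3 (sensible, liquid) = 4.7200 * 3.4750 * 10.2600 = 168.2845 kJ
Q_total = 1285.5793 kJ

1285.5793 kJ


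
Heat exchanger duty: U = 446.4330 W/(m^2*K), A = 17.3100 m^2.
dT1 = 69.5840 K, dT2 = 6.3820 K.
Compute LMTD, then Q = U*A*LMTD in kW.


LMTD = 26.4548 K
Q = 446.4330 * 17.3100 * 26.4548 = 204436.4691 W = 204.4365 kW

204.4365 kW


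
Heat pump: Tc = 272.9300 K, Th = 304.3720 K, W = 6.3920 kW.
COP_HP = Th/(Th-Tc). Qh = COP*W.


COP = 304.3720 / 31.4420 = 9.6804
Qh = 9.6804 * 6.3920 = 61.8773 kW

COP = 9.6804, Qh = 61.8773 kW


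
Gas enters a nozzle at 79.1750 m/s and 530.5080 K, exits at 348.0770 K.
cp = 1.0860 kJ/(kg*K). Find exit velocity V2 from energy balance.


dT = 182.4310 K
2*cp*1000*dT = 396240.1320
V1^2 = 6268.6806
V2 = sqrt(402508.8126) = 634.4358 m/s

634.4358 m/s


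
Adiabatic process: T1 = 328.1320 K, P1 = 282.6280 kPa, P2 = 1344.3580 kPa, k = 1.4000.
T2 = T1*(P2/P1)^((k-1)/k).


(k-1)/k = 0.2857
(P2/P1)^exp = 1.5614
T2 = 328.1320 * 1.5614 = 512.3454 K

512.3454 K


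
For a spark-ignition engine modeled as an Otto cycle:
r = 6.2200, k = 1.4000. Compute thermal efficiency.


r^(k-1) = 2.0774
eta = 1 - 1/2.0774 = 0.5186 = 51.8625%

51.8625%


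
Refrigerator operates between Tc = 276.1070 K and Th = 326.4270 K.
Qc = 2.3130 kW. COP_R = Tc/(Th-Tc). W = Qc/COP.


COP = 276.1070 / 50.3200 = 5.4870
W = 2.3130 / 5.4870 = 0.4215 kW

COP = 5.4870, W = 0.4215 kW


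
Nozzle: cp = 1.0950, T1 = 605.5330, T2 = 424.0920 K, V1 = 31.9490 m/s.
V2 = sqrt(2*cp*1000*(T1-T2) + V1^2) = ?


dT = 181.4410 K
2*cp*1000*dT = 397355.7900
V1^2 = 1020.7386
V2 = sqrt(398376.5286) = 631.1708 m/s

631.1708 m/s


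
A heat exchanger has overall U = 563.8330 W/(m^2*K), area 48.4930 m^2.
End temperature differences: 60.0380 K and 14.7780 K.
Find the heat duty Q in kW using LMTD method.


LMTD = 32.2862 K
Q = 563.8330 * 48.4930 * 32.2862 = 882767.2876 W = 882.7673 kW

882.7673 kW


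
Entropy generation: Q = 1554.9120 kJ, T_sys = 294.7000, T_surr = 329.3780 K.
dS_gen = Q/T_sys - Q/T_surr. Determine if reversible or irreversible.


dS_sys = 1554.9120/294.7000 = 5.2763 kJ/K
dS_surr = -1554.9120/329.3780 = -4.7208 kJ/K
dS_gen = 5.2763 - 4.7208 = 0.5555 kJ/K (irreversible)

dS_gen = 0.5555 kJ/K, irreversible


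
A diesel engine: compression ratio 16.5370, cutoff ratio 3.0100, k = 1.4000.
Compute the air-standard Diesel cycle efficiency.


r^(k-1) = 3.0717
rc^k = 4.6773
eta = 0.5746 = 57.4578%

57.4578%


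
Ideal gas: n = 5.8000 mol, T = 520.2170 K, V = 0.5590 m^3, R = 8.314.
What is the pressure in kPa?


P = nRT/V = 5.8000 * 8.314 * 520.2170 / 0.5590
= 25085.4880 / 0.5590 = 44875.6494 Pa = 44.8756 kPa

44.8756 kPa


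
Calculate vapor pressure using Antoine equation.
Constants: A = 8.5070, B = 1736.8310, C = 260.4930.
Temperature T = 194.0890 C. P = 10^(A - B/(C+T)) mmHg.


C+T = 454.5820
B/(C+T) = 3.8207
log10(P) = 8.5070 - 3.8207 = 4.6863
P = 10^4.6863 = 48560.0344 mmHg

48560.0344 mmHg


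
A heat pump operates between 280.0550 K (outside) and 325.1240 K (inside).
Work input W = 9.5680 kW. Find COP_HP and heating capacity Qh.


COP = 325.1240 / 45.0690 = 7.2139
Qh = 7.2139 * 9.5680 = 69.0228 kW

COP = 7.2139, Qh = 69.0228 kW


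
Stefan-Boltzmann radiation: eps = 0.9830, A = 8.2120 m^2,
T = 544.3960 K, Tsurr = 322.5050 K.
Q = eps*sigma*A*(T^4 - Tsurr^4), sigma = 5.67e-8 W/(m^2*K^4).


T^4 = 8.7833e+10
Tsurr^4 = 1.0818e+10
Q = 0.9830 * 5.67e-8 * 8.2120 * 7.7015e+10 = 35250.3364 W

35250.3364 W


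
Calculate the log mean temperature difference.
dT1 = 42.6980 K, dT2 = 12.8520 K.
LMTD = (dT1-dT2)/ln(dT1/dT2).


dT1/dT2 = 3.3223
ln(dT1/dT2) = 1.2007
LMTD = 29.8460 / 1.2007 = 24.8581 K

24.8581 K


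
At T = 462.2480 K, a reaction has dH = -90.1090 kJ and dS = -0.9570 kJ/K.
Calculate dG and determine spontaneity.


T*dS = 462.2480 * -0.9570 = -442.3713 kJ
dG = -90.1090 + 442.3713 = 352.2623 kJ (non-spontaneous)

dG = 352.2623 kJ, non-spontaneous


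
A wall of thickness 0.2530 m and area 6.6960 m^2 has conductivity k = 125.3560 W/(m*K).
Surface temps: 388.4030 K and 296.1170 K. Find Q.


dT = 92.2860 K
Q = 125.3560 * 6.6960 * 92.2860 / 0.2530 = 306179.3326 W

306179.3326 W


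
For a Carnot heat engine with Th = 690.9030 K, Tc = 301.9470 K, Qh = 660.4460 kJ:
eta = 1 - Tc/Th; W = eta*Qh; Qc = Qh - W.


eta = 1 - 301.9470/690.9030 = 0.5630
W = 0.5630 * 660.4460 = 371.8097 kJ
Qc = 660.4460 - 371.8097 = 288.6363 kJ

eta = 56.2968%, W = 371.8097 kJ, Qc = 288.6363 kJ


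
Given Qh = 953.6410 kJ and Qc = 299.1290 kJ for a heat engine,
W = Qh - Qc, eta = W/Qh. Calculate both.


W = 953.6410 - 299.1290 = 654.5120 kJ
eta = 654.5120 / 953.6410 = 0.6863 = 68.6330%

W = 654.5120 kJ, eta = 68.6330%


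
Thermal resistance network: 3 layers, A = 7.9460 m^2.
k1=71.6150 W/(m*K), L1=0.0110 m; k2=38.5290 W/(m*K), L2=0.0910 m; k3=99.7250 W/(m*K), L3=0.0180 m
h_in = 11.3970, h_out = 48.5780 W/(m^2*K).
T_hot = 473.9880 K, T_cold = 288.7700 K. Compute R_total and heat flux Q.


R_conv_in = 1/(11.3970*7.9460) = 0.0110
R_1 = 0.0110/(71.6150*7.9460) = 1.9330e-05
R_2 = 0.0910/(38.5290*7.9460) = 0.0003
R_3 = 0.0180/(99.7250*7.9460) = 2.2715e-05
R_conv_out = 1/(48.5780*7.9460) = 0.0026
R_total = 0.0140 K/W
Q = 185.2180 / 0.0140 = 13256.0977 W

R_total = 0.0140 K/W, Q = 13256.0977 W


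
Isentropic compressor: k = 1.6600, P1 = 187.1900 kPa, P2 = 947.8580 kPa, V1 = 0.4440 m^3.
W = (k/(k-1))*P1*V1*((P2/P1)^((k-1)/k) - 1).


(k-1)/k = 0.3976
(P2/P1)^exp = 1.9058
W = 2.5152 * 187.1900 * 0.4440 * (1.9058 - 1) = 189.3572 kJ

189.3572 kJ


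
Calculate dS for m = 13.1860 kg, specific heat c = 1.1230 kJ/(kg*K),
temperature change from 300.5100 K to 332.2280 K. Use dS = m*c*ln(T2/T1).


T2/T1 = 1.1055
ln(T2/T1) = 0.1003
dS = 13.1860 * 1.1230 * 0.1003 = 1.4858 kJ/K

1.4858 kJ/K


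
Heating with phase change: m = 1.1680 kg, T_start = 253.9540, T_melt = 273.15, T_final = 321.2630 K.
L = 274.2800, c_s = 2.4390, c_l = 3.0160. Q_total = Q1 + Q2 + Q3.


Q1 (sensible, solid) = 1.1680 * 2.4390 * 19.1960 = 54.6846 kJ
Q2 (latent) = 1.1680 * 274.2800 = 320.3590 kJ
Q3 (sensible, liquid) = 1.1680 * 3.0160 * 48.1130 = 169.4871 kJ
Q_total = 544.5308 kJ

544.5308 kJ


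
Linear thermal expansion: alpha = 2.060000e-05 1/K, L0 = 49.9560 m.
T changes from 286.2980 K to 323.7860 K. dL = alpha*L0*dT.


dT = 37.4880 K
dL = 2.060000e-05 * 49.9560 * 37.4880 = 0.038579 m
L_final = 49.994579 m

dL = 0.038579 m


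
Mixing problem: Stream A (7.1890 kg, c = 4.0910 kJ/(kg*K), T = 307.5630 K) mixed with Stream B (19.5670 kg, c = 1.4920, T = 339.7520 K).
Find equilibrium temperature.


num = 18964.1967
den = 58.6042
Tf = 323.5981 K

323.5981 K


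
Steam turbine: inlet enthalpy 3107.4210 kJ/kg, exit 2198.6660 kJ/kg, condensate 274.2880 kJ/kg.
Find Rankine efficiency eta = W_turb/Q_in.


W = 908.7550 kJ/kg
Q_in = 2833.1330 kJ/kg
eta = 0.3208 = 32.0760%

eta = 32.0760%


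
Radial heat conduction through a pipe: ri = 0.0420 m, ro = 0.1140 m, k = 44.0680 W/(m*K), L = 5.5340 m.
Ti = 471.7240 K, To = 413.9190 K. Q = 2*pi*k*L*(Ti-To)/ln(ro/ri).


dT = 57.8050 K
ln(ro/ri) = 0.9985
Q = 2*pi*44.0680*5.5340*57.8050 / 0.9985 = 88704.8081 W

88704.8081 W


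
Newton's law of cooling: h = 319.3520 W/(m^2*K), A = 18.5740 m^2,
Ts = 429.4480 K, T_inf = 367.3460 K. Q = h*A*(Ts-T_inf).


dT = 62.1020 K
Q = 319.3520 * 18.5740 * 62.1020 = 368366.9587 W

368366.9587 W


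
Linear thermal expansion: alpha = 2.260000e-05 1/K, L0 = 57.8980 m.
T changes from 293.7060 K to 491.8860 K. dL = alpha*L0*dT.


dT = 198.1800 K
dL = 2.260000e-05 * 57.8980 * 198.1800 = 0.259317 m
L_final = 58.157317 m

dL = 0.259317 m


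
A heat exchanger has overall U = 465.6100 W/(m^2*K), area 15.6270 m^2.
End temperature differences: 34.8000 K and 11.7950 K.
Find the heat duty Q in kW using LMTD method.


LMTD = 21.2627 K
Q = 465.6100 * 15.6270 * 21.2627 = 154709.2568 W = 154.7093 kW

154.7093 kW


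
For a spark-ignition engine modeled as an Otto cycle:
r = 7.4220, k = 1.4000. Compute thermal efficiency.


r^(k-1) = 2.2295
eta = 1 - 1/2.2295 = 0.5515 = 55.1470%

55.1470%


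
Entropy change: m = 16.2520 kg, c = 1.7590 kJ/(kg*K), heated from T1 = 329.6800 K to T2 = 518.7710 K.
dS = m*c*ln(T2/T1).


T2/T1 = 1.5736
ln(T2/T1) = 0.4533
dS = 16.2520 * 1.7590 * 0.4533 = 12.9598 kJ/K

12.9598 kJ/K


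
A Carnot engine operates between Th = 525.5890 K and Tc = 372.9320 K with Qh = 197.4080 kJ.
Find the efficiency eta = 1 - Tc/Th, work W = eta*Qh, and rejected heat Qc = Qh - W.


eta = 1 - 372.9320/525.5890 = 0.2904
W = 0.2904 * 197.4080 = 57.3370 kJ
Qc = 197.4080 - 57.3370 = 140.0710 kJ

eta = 29.0449%, W = 57.3370 kJ, Qc = 140.0710 kJ


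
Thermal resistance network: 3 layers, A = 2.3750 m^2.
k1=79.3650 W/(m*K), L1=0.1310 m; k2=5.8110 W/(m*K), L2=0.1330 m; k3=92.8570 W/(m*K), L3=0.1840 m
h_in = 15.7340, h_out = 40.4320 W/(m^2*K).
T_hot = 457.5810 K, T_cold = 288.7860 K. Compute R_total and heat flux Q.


R_conv_in = 1/(15.7340*2.3750) = 0.0268
R_1 = 0.1310/(79.3650*2.3750) = 0.0007
R_2 = 0.1330/(5.8110*2.3750) = 0.0096
R_3 = 0.1840/(92.8570*2.3750) = 0.0008
R_conv_out = 1/(40.4320*2.3750) = 0.0104
R_total = 0.0483 K/W
Q = 168.7950 / 0.0483 = 3491.7745 W

R_total = 0.0483 K/W, Q = 3491.7745 W
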